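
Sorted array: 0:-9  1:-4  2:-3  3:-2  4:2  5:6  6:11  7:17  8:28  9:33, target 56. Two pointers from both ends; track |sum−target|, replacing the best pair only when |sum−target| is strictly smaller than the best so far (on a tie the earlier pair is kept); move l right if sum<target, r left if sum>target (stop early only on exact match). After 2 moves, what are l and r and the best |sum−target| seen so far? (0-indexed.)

l=2, r=9, best |Δ|=27

l=0 r=9: -9+33=24 d=32 *, l++
l=1 r=9: -4+33=29 d=27 *, l++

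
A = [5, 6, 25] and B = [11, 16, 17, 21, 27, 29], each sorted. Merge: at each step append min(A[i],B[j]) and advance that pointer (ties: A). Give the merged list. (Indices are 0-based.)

[5, 6, 11, 16, 17, 21, 25, 27, 29]

i=0 j=0: A[i]=5<=B[j]=11 take 5, i++
i=1 j=0: A[i]=6<=B[j]=11 take 6, i++
i=2 j=0: A[i]=25>B[j]=11 take 11, j++
i=2 j=1: A[i]=25>B[j]=16 take 16, j++
i=2 j=2: A[i]=25>B[j]=17 take 17, j++
i=2 j=3: A[i]=25>B[j]=21 take 21, j++
i=2 j=4: A[i]=25<=B[j]=27 take 25, i++
i=3 j=4: A done, take B[j]=27, j++
i=3 j=5: A done, take B[j]=29, j++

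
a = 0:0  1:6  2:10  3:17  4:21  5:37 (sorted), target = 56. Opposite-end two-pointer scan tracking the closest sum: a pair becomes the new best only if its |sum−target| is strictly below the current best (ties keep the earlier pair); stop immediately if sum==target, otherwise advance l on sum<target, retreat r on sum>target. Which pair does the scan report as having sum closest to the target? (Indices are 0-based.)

pair (17, 37) with sum 54 (|Δ|=2)

l=0 r=5: 0+37=37 d=19 *, l++
l=1 r=5: 6+37=43 d=13 *, l++
l=2 r=5: 10+37=47 d=9 *, l++
l=3 r=5: 17+37=54 d=2 *, l++
l=4 r=5: 21+37=58 d=2, r--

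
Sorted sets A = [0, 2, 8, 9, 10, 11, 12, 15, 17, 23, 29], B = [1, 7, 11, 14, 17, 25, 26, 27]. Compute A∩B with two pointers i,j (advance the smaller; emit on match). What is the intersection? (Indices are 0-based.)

intersection = [11, 17]

[i=0,j=0] 0<1 → i++
[i=1,j=0] 2>1 → j++
[i=1,j=1] 2<7 → i++
[i=2,j=1] 8>7 → j++
[i=2,j=2] 8<11 → i++
[i=3,j=2] 9<11 → i++
[i=4,j=2] 10<11 → i++
[i=5,j=2] 11==11 emit → i++,j++
[i=6,j=3] 12<14 → i++
[i=7,j=3] 15>14 → j++
[i=7,j=4] 15<17 → i++
[i=8,j=4] 17==17 emit → i++,j++
[i=9,j=5] 23<25 → i++
[i=10,j=5] 29>25 → j++
[i=10,j=6] 29>26 → j++
[i=10,j=7] 29>27 → j++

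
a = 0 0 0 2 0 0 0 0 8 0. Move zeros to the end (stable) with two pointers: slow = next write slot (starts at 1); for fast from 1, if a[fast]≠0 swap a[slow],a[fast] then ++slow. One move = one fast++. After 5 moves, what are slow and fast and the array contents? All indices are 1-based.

slow=2, fast=6, a=[2, 0, 0, 0, 0, 0, 0, 0, 8, 0]

(s=1,f=1) a[fast]=0 → fast++
(s=1,f=2) a[fast]=0 → fast++
(s=1,f=3) a[fast]=0 → fast++
(s=1,f=4) a[fast]=2≠0 swap→a[1]=2 → slow++,fast++
(s=2,f=5) a[fast]=0 → fast++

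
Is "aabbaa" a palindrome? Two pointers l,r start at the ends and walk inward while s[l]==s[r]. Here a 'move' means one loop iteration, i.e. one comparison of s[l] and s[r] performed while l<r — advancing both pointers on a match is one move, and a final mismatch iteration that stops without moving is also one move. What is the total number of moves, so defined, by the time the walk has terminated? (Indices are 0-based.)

l=0 r=5: 'a'=='a', l++,r--
l=1 r=4: 'a'=='a', l++,r--
l=2 r=3: 'b'=='b', l++,r--

3 moves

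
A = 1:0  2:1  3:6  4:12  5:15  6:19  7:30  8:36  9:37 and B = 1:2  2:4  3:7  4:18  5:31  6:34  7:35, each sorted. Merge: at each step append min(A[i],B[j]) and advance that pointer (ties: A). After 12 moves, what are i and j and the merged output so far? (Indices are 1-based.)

i=1 j=1: A[i]=0<=B[j]=2 take 0, i++
i=2 j=1: A[i]=1<=B[j]=2 take 1, i++
i=3 j=1: A[i]=6>B[j]=2 take 2, j++
i=3 j=2: A[i]=6>B[j]=4 take 4, j++
i=3 j=3: A[i]=6<=B[j]=7 take 6, i++
i=4 j=3: A[i]=12>B[j]=7 take 7, j++
i=4 j=4: A[i]=12<=B[j]=18 take 12, i++
i=5 j=4: A[i]=15<=B[j]=18 take 15, i++
i=6 j=4: A[i]=19>B[j]=18 take 18, j++
i=6 j=5: A[i]=19<=B[j]=31 take 19, i++
i=7 j=5: A[i]=30<=B[j]=31 take 30, i++
i=8 j=5: A[i]=36>B[j]=31 take 31, j++

i=8, j=6, merged so far=[0, 1, 2, 4, 6, 7, 12, 15, 18, 19, 30, 31]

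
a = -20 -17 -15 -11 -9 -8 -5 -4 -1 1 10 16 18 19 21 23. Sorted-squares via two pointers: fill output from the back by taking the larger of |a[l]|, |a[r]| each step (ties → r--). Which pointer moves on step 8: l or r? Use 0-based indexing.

[0,15] |-20|<=|23| out[15]=529 → r--
[0,14] |-20|<=|21| out[14]=441 → r--
[0,13] |-20|>|19| out[13]=400 → l++
[1,13] |-17|<=|19| out[12]=361 → r--
[1,12] |-17|<=|18| out[11]=324 → r--
[1,11] |-17|>|16| out[10]=289 → l++
[2,11] |-15|<=|16| out[9]=256 → r--
[2,10] |-15|>|10| out[8]=225 → l++

l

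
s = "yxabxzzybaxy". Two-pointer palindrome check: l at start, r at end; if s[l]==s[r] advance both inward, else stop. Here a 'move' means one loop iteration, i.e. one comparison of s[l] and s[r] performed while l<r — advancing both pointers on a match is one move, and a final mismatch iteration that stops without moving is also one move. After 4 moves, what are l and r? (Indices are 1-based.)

[1,12] 'y'=='y' → l++,r--
[2,11] 'x'=='x' → l++,r--
[3,10] 'a'=='a' → l++,r--
[4,9] 'b'=='b' → l++,r--

l=5, r=8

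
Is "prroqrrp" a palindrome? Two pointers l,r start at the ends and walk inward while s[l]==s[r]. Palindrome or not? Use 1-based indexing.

l=1 r=8: 'p'=='p', l++,r--
l=2 r=7: 'r'=='r', l++,r--
l=3 r=6: 'r'=='r', l++,r--
l=4 r=5: 'o'!='q', stop

not a palindrome (mismatch at 4,5)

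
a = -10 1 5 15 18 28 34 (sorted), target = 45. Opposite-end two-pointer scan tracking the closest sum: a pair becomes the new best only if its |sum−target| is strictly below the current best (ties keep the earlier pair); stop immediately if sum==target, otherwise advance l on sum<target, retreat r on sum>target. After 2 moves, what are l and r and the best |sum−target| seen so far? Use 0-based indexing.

l=0 r=6: -10+34=24 d=21 *, l++
l=1 r=6: 1+34=35 d=10 *, l++

l=2, r=6, best |Δ|=10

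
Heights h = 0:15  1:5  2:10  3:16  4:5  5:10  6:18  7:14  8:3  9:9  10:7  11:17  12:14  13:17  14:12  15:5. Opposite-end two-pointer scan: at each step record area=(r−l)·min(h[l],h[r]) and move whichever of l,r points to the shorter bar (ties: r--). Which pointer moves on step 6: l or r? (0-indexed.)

l

[0,15] min(15,5)*15=75 best=75 * → r--
[0,14] min(15,12)*14=168 best=168 * → r--
[0,13] min(15,17)*13=195 best=195 * → l++
[1,13] min(5,17)*12=60 best=195 → l++
[2,13] min(10,17)*11=110 best=195 → l++
[3,13] min(16,17)*10=160 best=195 → l++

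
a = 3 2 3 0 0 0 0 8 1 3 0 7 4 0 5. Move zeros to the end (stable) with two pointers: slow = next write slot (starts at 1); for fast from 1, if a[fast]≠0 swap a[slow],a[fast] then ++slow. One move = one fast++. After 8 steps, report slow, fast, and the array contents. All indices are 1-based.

slow=5, fast=9, a=[3, 2, 3, 8, 0, 0, 0, 0, 1, 3, 0, 7, 4, 0, 5]

(s=1,f=1) a[fast]=3≠0 swap→a[1]=3 → slow++,fast++
(s=2,f=2) a[fast]=2≠0 swap→a[2]=2 → slow++,fast++
(s=3,f=3) a[fast]=3≠0 swap→a[3]=3 → slow++,fast++
(s=4,f=4) a[fast]=0 → fast++
(s=4,f=5) a[fast]=0 → fast++
(s=4,f=6) a[fast]=0 → fast++
(s=4,f=7) a[fast]=0 → fast++
(s=4,f=8) a[fast]=8≠0 swap→a[4]=8 → slow++,fast++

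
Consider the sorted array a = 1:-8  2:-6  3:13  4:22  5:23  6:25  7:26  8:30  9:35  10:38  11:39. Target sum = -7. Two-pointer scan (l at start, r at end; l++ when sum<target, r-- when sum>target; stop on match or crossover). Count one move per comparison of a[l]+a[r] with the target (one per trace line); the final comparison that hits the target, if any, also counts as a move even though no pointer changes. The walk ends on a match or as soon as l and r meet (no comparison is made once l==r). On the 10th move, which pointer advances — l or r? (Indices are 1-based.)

l

l=1 r=11: -8+39=31 >-7, r--
l=1 r=10: -8+38=30 >-7, r--
l=1 r=9: -8+35=27 >-7, r--
l=1 r=8: -8+30=22 >-7, r--
l=1 r=7: -8+26=18 >-7, r--
l=1 r=6: -8+25=17 >-7, r--
l=1 r=5: -8+23=15 >-7, r--
l=1 r=4: -8+22=14 >-7, r--
l=1 r=3: -8+13=5 >-7, r--
l=1 r=2: -8+-6=-14 <-7, l++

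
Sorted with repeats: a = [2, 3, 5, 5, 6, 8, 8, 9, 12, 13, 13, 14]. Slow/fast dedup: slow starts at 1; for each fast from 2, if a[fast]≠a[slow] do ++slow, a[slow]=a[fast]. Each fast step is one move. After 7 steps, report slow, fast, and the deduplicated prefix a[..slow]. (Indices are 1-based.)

slow=6, fast=9, prefix=[2, 3, 5, 6, 8, 9]

slow=1 fast=2: a[fast]=3≠a[slow]=2 write a[2]=3, slow++,fast++
slow=2 fast=3: a[fast]=5≠a[slow]=3 write a[3]=5, slow++,fast++
slow=3 fast=4: a[fast]=5=a[slow] dup, fast++
slow=3 fast=5: a[fast]=6≠a[slow]=5 write a[4]=6, slow++,fast++
slow=4 fast=6: a[fast]=8≠a[slow]=6 write a[5]=8, slow++,fast++
slow=5 fast=7: a[fast]=8=a[slow] dup, fast++
slow=5 fast=8: a[fast]=9≠a[slow]=8 write a[6]=9, slow++,fast++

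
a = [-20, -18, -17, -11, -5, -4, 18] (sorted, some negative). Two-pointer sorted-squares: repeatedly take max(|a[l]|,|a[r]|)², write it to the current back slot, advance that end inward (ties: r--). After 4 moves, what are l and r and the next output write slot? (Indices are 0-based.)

[0,6] |-20|>|18| out[6]=400 → l++
[1,6] |-18|<=|18| out[5]=324 → r--
[1,5] |-18|>|-4| out[4]=324 → l++
[2,5] |-17|>|-4| out[3]=289 → l++

l=3, r=5, next write slot=2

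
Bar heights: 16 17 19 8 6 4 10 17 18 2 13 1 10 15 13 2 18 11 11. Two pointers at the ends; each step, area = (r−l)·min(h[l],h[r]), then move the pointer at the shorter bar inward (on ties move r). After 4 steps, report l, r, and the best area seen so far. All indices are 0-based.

[0,18] min(16,11)*18=198 best=198 * → r--
[0,17] min(16,11)*17=187 best=198 → r--
[0,16] min(16,18)*16=256 best=256 * → l++
[1,16] min(17,18)*15=255 best=256 → l++

l=2, r=16, best area=256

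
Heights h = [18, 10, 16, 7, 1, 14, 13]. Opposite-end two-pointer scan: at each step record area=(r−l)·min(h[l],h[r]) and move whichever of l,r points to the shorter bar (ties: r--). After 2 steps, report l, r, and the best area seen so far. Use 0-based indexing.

l=0, r=4, best area=78

[0,6] min(18,13)*6=78 best=78 * → r--
[0,5] min(18,14)*5=70 best=78 → r--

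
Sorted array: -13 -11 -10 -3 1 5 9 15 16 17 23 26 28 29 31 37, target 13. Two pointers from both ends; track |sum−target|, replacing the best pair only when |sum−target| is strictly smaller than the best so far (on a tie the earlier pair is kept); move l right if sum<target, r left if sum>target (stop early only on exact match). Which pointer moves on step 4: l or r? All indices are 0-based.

r

l=0 r=15: -13+37=24 d=11 *, r--
l=0 r=14: -13+31=18 d=5 *, r--
l=0 r=13: -13+29=16 d=3 *, r--
l=0 r=12: -13+28=15 d=2 *, r--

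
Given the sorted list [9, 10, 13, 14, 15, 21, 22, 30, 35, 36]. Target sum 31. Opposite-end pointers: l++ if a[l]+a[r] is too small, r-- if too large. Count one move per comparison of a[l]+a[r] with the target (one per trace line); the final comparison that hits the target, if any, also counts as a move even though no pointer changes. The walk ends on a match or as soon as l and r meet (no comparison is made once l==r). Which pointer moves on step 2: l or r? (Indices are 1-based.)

l=1 r=10: 9+36=45 >31, r--
l=1 r=9: 9+35=44 >31, r--

r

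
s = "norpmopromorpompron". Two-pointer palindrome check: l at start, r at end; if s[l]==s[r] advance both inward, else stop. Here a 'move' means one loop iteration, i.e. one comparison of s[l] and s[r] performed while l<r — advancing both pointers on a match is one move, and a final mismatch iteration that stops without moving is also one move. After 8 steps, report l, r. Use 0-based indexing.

l=8, r=10

[0,18] 'n'=='n' → l++,r--
[1,17] 'o'=='o' → l++,r--
[2,16] 'r'=='r' → l++,r--
[3,15] 'p'=='p' → l++,r--
[4,14] 'm'=='m' → l++,r--
[5,13] 'o'=='o' → l++,r--
[6,12] 'p'=='p' → l++,r--
[7,11] 'r'=='r' → l++,r--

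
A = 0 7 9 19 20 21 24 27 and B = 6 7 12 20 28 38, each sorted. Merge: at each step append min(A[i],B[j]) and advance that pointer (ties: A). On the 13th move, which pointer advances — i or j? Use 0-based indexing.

j

i=0 j=0: A[i]=0<=B[j]=6 take 0, i++
i=1 j=0: A[i]=7>B[j]=6 take 6, j++
i=1 j=1: A[i]=7<=B[j]=7 take 7, i++
i=2 j=1: A[i]=9>B[j]=7 take 7, j++
i=2 j=2: A[i]=9<=B[j]=12 take 9, i++
i=3 j=2: A[i]=19>B[j]=12 take 12, j++
i=3 j=3: A[i]=19<=B[j]=20 take 19, i++
i=4 j=3: A[i]=20<=B[j]=20 take 20, i++
i=5 j=3: A[i]=21>B[j]=20 take 20, j++
i=5 j=4: A[i]=21<=B[j]=28 take 21, i++
i=6 j=4: A[i]=24<=B[j]=28 take 24, i++
i=7 j=4: A[i]=27<=B[j]=28 take 27, i++
i=8 j=4: A done, take B[j]=28, j++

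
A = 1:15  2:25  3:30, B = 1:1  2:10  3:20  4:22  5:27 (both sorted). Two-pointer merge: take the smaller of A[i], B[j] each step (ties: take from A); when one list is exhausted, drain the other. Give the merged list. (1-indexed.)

[i=1,j=1] A[i]=15>B[j]=1 take 1 → j++
[i=1,j=2] A[i]=15>B[j]=10 take 10 → j++
[i=1,j=3] A[i]=15<=B[j]=20 take 15 → i++
[i=2,j=3] A[i]=25>B[j]=20 take 20 → j++
[i=2,j=4] A[i]=25>B[j]=22 take 22 → j++
[i=2,j=5] A[i]=25<=B[j]=27 take 25 → i++
[i=3,j=5] A[i]=30>B[j]=27 take 27 → j++
[i=3,j=6] B done, take A[i]=30 → i++

[1, 10, 15, 20, 22, 25, 27, 30]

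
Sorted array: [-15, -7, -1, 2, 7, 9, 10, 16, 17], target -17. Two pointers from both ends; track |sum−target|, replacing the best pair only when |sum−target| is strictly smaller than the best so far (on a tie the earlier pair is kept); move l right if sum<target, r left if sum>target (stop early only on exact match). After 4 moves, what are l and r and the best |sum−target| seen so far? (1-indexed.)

l=1, r=5, best |Δ|=11

[1,9] -15+17=2 d=19 * → r--
[1,8] -15+16=1 d=18 * → r--
[1,7] -15+10=-5 d=12 * → r--
[1,6] -15+9=-6 d=11 * → r--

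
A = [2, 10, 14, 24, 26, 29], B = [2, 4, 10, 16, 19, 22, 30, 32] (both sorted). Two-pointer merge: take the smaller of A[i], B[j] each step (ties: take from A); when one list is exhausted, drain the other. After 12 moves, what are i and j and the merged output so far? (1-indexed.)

i=7, j=7, merged so far=[2, 2, 4, 10, 10, 14, 16, 19, 22, 24, 26, 29]

[i=1,j=1] A[i]=2<=B[j]=2 take 2 → i++
[i=2,j=1] A[i]=10>B[j]=2 take 2 → j++
[i=2,j=2] A[i]=10>B[j]=4 take 4 → j++
[i=2,j=3] A[i]=10<=B[j]=10 take 10 → i++
[i=3,j=3] A[i]=14>B[j]=10 take 10 → j++
[i=3,j=4] A[i]=14<=B[j]=16 take 14 → i++
[i=4,j=4] A[i]=24>B[j]=16 take 16 → j++
[i=4,j=5] A[i]=24>B[j]=19 take 19 → j++
[i=4,j=6] A[i]=24>B[j]=22 take 22 → j++
[i=4,j=7] A[i]=24<=B[j]=30 take 24 → i++
[i=5,j=7] A[i]=26<=B[j]=30 take 26 → i++
[i=6,j=7] A[i]=29<=B[j]=30 take 29 → i++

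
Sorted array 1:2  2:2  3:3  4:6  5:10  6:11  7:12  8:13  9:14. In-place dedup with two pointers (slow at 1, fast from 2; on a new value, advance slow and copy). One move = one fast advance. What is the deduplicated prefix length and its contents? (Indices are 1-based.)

(s=1,f=2) a[fast]=2=a[slow] dup → fast++
(s=1,f=3) a[fast]=3≠a[slow]=2 write a[2]=3 → slow++,fast++
(s=2,f=4) a[fast]=6≠a[slow]=3 write a[3]=6 → slow++,fast++
(s=3,f=5) a[fast]=10≠a[slow]=6 write a[4]=10 → slow++,fast++
(s=4,f=6) a[fast]=11≠a[slow]=10 write a[5]=11 → slow++,fast++
(s=5,f=7) a[fast]=12≠a[slow]=11 write a[6]=12 → slow++,fast++
(s=6,f=8) a[fast]=13≠a[slow]=12 write a[7]=13 → slow++,fast++
(s=7,f=9) a[fast]=14≠a[slow]=13 write a[8]=14 → slow++,fast++

length 8; prefix = [2, 3, 6, 10, 11, 12, 13, 14]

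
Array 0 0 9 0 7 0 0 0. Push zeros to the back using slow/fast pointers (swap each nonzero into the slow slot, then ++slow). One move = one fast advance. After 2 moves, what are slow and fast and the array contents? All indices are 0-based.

slow=0, fast=2, a=[0, 0, 9, 0, 7, 0, 0, 0]

(s=0,f=0) a[fast]=0 → fast++
(s=0,f=1) a[fast]=0 → fast++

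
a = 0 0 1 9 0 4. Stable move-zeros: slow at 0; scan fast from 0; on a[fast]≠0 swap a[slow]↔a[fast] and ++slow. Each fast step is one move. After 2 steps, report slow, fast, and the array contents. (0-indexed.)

slow=0, fast=2, a=[0, 0, 1, 9, 0, 4]

slow=0 fast=0: a[fast]=0, fast++
slow=0 fast=1: a[fast]=0, fast++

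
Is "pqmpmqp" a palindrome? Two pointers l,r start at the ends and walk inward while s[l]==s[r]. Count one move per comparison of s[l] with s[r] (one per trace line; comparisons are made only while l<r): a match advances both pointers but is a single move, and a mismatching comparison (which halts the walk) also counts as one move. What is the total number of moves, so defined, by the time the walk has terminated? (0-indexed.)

[0,6] 'p'=='p' → l++,r--
[1,5] 'q'=='q' → l++,r--
[2,4] 'm'=='m' → l++,r--

3 moves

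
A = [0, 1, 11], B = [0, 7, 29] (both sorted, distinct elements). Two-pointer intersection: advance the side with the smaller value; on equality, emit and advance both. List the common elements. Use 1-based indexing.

i=1 j=1: 0==0 emit, i++,j++
i=2 j=2: 1<7, i++
i=3 j=2: 11>7, j++
i=3 j=3: 11<29, i++

intersection = [0]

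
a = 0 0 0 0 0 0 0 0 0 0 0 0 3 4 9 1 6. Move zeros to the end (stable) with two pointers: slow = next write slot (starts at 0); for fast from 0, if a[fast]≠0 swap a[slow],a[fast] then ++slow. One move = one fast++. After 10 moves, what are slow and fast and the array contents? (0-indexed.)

slow=0 fast=0: a[fast]=0, fast++
slow=0 fast=1: a[fast]=0, fast++
slow=0 fast=2: a[fast]=0, fast++
slow=0 fast=3: a[fast]=0, fast++
slow=0 fast=4: a[fast]=0, fast++
slow=0 fast=5: a[fast]=0, fast++
slow=0 fast=6: a[fast]=0, fast++
slow=0 fast=7: a[fast]=0, fast++
slow=0 fast=8: a[fast]=0, fast++
slow=0 fast=9: a[fast]=0, fast++

slow=0, fast=10, a=[0, 0, 0, 0, 0, 0, 0, 0, 0, 0, 0, 0, 3, 4, 9, 1, 6]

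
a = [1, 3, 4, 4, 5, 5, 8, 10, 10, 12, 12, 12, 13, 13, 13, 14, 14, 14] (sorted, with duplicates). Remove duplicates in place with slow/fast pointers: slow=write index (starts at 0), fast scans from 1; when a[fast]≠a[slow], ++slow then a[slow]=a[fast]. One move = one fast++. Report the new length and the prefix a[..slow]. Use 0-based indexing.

length 9; prefix = [1, 3, 4, 5, 8, 10, 12, 13, 14]

slow=0 fast=1: a[fast]=3≠a[slow]=1 write a[1]=3, slow++,fast++
slow=1 fast=2: a[fast]=4≠a[slow]=3 write a[2]=4, slow++,fast++
slow=2 fast=3: a[fast]=4=a[slow] dup, fast++
slow=2 fast=4: a[fast]=5≠a[slow]=4 write a[3]=5, slow++,fast++
slow=3 fast=5: a[fast]=5=a[slow] dup, fast++
slow=3 fast=6: a[fast]=8≠a[slow]=5 write a[4]=8, slow++,fast++
slow=4 fast=7: a[fast]=10≠a[slow]=8 write a[5]=10, slow++,fast++
slow=5 fast=8: a[fast]=10=a[slow] dup, fast++
slow=5 fast=9: a[fast]=12≠a[slow]=10 write a[6]=12, slow++,fast++
slow=6 fast=10: a[fast]=12=a[slow] dup, fast++
slow=6 fast=11: a[fast]=12=a[slow] dup, fast++
slow=6 fast=12: a[fast]=13≠a[slow]=12 write a[7]=13, slow++,fast++
slow=7 fast=13: a[fast]=13=a[slow] dup, fast++
slow=7 fast=14: a[fast]=13=a[slow] dup, fast++
slow=7 fast=15: a[fast]=14≠a[slow]=13 write a[8]=14, slow++,fast++
slow=8 fast=16: a[fast]=14=a[slow] dup, fast++
slow=8 fast=17: a[fast]=14=a[slow] dup, fast++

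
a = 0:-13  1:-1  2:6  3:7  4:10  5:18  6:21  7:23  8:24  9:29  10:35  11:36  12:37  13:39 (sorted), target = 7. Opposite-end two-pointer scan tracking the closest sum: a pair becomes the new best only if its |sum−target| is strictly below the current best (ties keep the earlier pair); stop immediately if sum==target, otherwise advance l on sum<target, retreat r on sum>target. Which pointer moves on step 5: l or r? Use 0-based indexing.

[0,13] -13+39=26 d=19 * → r--
[0,12] -13+37=24 d=17 * → r--
[0,11] -13+36=23 d=16 * → r--
[0,10] -13+35=22 d=15 * → r--
[0,9] -13+29=16 d=9 * → r--

r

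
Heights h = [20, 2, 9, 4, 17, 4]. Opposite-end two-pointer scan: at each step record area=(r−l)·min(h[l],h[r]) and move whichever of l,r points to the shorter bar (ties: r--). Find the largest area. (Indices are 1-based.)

[1,6] min(20,4)*5=20 best=20 * → r--
[1,5] min(20,17)*4=68 best=68 * → r--
[1,4] min(20,4)*3=12 best=68 → r--
[1,3] min(20,9)*2=18 best=68 → r--
[1,2] min(20,2)*1=2 best=68 → r--

max area = 68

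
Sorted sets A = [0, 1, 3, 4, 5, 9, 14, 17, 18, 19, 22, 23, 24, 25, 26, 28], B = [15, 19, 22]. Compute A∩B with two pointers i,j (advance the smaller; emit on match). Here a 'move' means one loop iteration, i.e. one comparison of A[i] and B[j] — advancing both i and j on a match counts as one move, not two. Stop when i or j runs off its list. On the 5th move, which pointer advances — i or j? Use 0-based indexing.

i

[i=0,j=0] 0<15 → i++
[i=1,j=0] 1<15 → i++
[i=2,j=0] 3<15 → i++
[i=3,j=0] 4<15 → i++
[i=4,j=0] 5<15 → i++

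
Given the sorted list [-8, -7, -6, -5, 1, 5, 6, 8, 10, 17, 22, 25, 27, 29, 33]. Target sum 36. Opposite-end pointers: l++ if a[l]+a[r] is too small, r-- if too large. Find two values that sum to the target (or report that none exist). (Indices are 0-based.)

[0,14] -8+33=25 <36 → l++
[1,14] -7+33=26 <36 → l++
[2,14] -6+33=27 <36 → l++
[3,14] -5+33=28 <36 → l++
[4,14] 1+33=34 <36 → l++
[5,14] 5+33=38 >36 → r--
[5,13] 5+29=34 <36 → l++
[6,13] 6+29=35 <36 → l++
[7,13] 8+29=37 >36 → r--
[7,12] 8+27=35 <36 → l++
[8,12] 10+27=37 >36 → r--
[8,11] 10+25=35 <36 → l++
[9,11] 17+25=42 >36 → r--
[9,10] 17+22=39 >36 → r--

no pair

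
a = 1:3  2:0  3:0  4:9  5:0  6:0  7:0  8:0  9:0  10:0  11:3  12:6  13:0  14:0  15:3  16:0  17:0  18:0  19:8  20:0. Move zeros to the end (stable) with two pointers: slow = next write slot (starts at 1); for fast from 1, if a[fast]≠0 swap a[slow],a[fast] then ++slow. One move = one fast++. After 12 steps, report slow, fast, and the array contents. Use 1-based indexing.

slow=5, fast=13, a=[3, 9, 3, 6, 0, 0, 0, 0, 0, 0, 0, 0, 0, 0, 3, 0, 0, 0, 8, 0]

slow=1 fast=1: a[fast]=3≠0 swap→a[1]=3, slow++,fast++
slow=2 fast=2: a[fast]=0, fast++
slow=2 fast=3: a[fast]=0, fast++
slow=2 fast=4: a[fast]=9≠0 swap→a[2]=9, slow++,fast++
slow=3 fast=5: a[fast]=0, fast++
slow=3 fast=6: a[fast]=0, fast++
slow=3 fast=7: a[fast]=0, fast++
slow=3 fast=8: a[fast]=0, fast++
slow=3 fast=9: a[fast]=0, fast++
slow=3 fast=10: a[fast]=0, fast++
slow=3 fast=11: a[fast]=3≠0 swap→a[3]=3, slow++,fast++
slow=4 fast=12: a[fast]=6≠0 swap→a[4]=6, slow++,fast++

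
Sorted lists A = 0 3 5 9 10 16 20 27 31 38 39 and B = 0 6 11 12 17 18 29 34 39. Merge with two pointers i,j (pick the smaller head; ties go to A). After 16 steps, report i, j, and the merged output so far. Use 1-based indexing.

i=10, j=8, merged so far=[0, 0, 3, 5, 6, 9, 10, 11, 12, 16, 17, 18, 20, 27, 29, 31]

[i=1,j=1] A[i]=0<=B[j]=0 take 0 → i++
[i=2,j=1] A[i]=3>B[j]=0 take 0 → j++
[i=2,j=2] A[i]=3<=B[j]=6 take 3 → i++
[i=3,j=2] A[i]=5<=B[j]=6 take 5 → i++
[i=4,j=2] A[i]=9>B[j]=6 take 6 → j++
[i=4,j=3] A[i]=9<=B[j]=11 take 9 → i++
[i=5,j=3] A[i]=10<=B[j]=11 take 10 → i++
[i=6,j=3] A[i]=16>B[j]=11 take 11 → j++
[i=6,j=4] A[i]=16>B[j]=12 take 12 → j++
[i=6,j=5] A[i]=16<=B[j]=17 take 16 → i++
[i=7,j=5] A[i]=20>B[j]=17 take 17 → j++
[i=7,j=6] A[i]=20>B[j]=18 take 18 → j++
[i=7,j=7] A[i]=20<=B[j]=29 take 20 → i++
[i=8,j=7] A[i]=27<=B[j]=29 take 27 → i++
[i=9,j=7] A[i]=31>B[j]=29 take 29 → j++
[i=9,j=8] A[i]=31<=B[j]=34 take 31 → i++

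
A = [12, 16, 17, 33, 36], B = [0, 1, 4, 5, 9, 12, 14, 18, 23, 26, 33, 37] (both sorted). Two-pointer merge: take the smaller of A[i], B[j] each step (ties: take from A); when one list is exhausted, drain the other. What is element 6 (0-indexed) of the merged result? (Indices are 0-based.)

[i=0,j=0] A[i]=12>B[j]=0 take 0 → j++
[i=0,j=1] A[i]=12>B[j]=1 take 1 → j++
[i=0,j=2] A[i]=12>B[j]=4 take 4 → j++
[i=0,j=3] A[i]=12>B[j]=5 take 5 → j++
[i=0,j=4] A[i]=12>B[j]=9 take 9 → j++
[i=0,j=5] A[i]=12<=B[j]=12 take 12 → i++
[i=1,j=5] A[i]=16>B[j]=12 take 12 → j++
[i=1,j=6] A[i]=16>B[j]=14 take 14 → j++
[i=1,j=7] A[i]=16<=B[j]=18 take 16 → i++
[i=2,j=7] A[i]=17<=B[j]=18 take 17 → i++
[i=3,j=7] A[i]=33>B[j]=18 take 18 → j++
[i=3,j=8] A[i]=33>B[j]=23 take 23 → j++
[i=3,j=9] A[i]=33>B[j]=26 take 26 → j++
[i=3,j=10] A[i]=33<=B[j]=33 take 33 → i++
[i=4,j=10] A[i]=36>B[j]=33 take 33 → j++
[i=4,j=11] A[i]=36<=B[j]=37 take 36 → i++
[i=5,j=11] A done, take B[j]=37 → j++

merged[6] = 12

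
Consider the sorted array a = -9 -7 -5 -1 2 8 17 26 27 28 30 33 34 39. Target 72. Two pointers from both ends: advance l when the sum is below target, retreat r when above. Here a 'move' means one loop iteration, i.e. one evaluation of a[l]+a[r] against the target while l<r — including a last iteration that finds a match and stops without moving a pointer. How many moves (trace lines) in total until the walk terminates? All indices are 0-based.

l=0 r=13: -9+39=30 <72, l++
l=1 r=13: -7+39=32 <72, l++
l=2 r=13: -5+39=34 <72, l++
l=3 r=13: -1+39=38 <72, l++
l=4 r=13: 2+39=41 <72, l++
l=5 r=13: 8+39=47 <72, l++
l=6 r=13: 17+39=56 <72, l++
l=7 r=13: 26+39=65 <72, l++
l=8 r=13: 27+39=66 <72, l++
l=9 r=13: 28+39=67 <72, l++
l=10 r=13: 30+39=69 <72, l++
l=11 r=13: 33+39=72, found

12 moves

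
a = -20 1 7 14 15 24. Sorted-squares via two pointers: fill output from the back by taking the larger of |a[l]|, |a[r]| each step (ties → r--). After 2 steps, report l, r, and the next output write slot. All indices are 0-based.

l=0 r=5: |-20|<=|24| out[5]=576, r--
l=0 r=4: |-20|>|15| out[4]=400, l++

l=1, r=4, next write slot=3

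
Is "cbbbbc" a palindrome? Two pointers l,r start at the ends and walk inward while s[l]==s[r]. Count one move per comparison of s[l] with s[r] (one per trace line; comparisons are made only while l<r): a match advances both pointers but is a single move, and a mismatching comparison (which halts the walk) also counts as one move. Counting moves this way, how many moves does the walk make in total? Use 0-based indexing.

[0,5] 'c'=='c' → l++,r--
[1,4] 'b'=='b' → l++,r--
[2,3] 'b'=='b' → l++,r--

3 moves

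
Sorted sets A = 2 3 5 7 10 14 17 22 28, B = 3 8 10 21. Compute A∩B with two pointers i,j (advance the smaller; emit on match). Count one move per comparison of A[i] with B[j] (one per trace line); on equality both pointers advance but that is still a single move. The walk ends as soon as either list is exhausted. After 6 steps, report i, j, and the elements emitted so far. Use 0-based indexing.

[i=0,j=0] 2<3 → i++
[i=1,j=0] 3==3 emit → i++,j++
[i=2,j=1] 5<8 → i++
[i=3,j=1] 7<8 → i++
[i=4,j=1] 10>8 → j++
[i=4,j=2] 10==10 emit → i++,j++

i=5, j=3, emitted=[3, 10]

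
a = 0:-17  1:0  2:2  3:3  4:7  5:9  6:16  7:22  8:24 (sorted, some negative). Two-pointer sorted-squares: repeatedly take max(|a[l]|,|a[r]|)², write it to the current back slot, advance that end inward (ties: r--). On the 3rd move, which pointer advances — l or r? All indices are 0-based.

l

[0,8] |-17|<=|24| out[8]=576 → r--
[0,7] |-17|<=|22| out[7]=484 → r--
[0,6] |-17|>|16| out[6]=289 → l++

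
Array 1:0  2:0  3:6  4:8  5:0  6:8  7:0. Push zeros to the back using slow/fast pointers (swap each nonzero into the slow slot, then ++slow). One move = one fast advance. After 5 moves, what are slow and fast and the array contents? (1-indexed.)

(s=1,f=1) a[fast]=0 → fast++
(s=1,f=2) a[fast]=0 → fast++
(s=1,f=3) a[fast]=6≠0 swap→a[1]=6 → slow++,fast++
(s=2,f=4) a[fast]=8≠0 swap→a[2]=8 → slow++,fast++
(s=3,f=5) a[fast]=0 → fast++

slow=3, fast=6, a=[6, 8, 0, 0, 0, 8, 0]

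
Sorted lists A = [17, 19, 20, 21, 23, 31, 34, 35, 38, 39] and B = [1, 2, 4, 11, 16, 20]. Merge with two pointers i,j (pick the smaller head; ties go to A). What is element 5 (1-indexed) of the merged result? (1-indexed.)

[i=1,j=1] A[i]=17>B[j]=1 take 1 → j++
[i=1,j=2] A[i]=17>B[j]=2 take 2 → j++
[i=1,j=3] A[i]=17>B[j]=4 take 4 → j++
[i=1,j=4] A[i]=17>B[j]=11 take 11 → j++
[i=1,j=5] A[i]=17>B[j]=16 take 16 → j++
[i=1,j=6] A[i]=17<=B[j]=20 take 17 → i++
[i=2,j=6] A[i]=19<=B[j]=20 take 19 → i++
[i=3,j=6] A[i]=20<=B[j]=20 take 20 → i++
[i=4,j=6] A[i]=21>B[j]=20 take 20 → j++
[i=4,j=7] B done, take A[i]=21 → i++
[i=5,j=7] B done, take A[i]=23 → i++
[i=6,j=7] B done, take A[i]=31 → i++
[i=7,j=7] B done, take A[i]=34 → i++
[i=8,j=7] B done, take A[i]=35 → i++
[i=9,j=7] B done, take A[i]=38 → i++
[i=10,j=7] B done, take A[i]=39 → i++

merged[5] = 16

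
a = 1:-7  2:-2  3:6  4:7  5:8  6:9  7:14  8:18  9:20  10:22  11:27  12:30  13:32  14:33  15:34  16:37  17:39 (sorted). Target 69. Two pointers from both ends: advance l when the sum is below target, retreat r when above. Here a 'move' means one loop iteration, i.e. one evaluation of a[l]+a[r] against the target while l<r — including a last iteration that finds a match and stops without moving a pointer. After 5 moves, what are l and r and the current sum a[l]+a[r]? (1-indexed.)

l=6, r=17, sum=48

[1,17] -7+39=32 <69 → l++
[2,17] -2+39=37 <69 → l++
[3,17] 6+39=45 <69 → l++
[4,17] 7+39=46 <69 → l++
[5,17] 8+39=47 <69 → l++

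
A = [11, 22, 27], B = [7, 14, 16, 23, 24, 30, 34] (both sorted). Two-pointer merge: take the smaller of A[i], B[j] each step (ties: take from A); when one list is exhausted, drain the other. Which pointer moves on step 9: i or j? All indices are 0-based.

i=0 j=0: A[i]=11>B[j]=7 take 7, j++
i=0 j=1: A[i]=11<=B[j]=14 take 11, i++
i=1 j=1: A[i]=22>B[j]=14 take 14, j++
i=1 j=2: A[i]=22>B[j]=16 take 16, j++
i=1 j=3: A[i]=22<=B[j]=23 take 22, i++
i=2 j=3: A[i]=27>B[j]=23 take 23, j++
i=2 j=4: A[i]=27>B[j]=24 take 24, j++
i=2 j=5: A[i]=27<=B[j]=30 take 27, i++
i=3 j=5: A done, take B[j]=30, j++

j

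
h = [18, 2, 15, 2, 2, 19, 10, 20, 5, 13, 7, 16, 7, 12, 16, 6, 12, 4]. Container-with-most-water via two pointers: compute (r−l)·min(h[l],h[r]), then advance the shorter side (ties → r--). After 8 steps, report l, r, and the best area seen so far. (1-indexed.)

[1,18] min(18,4)*17=68 best=68 * → r--
[1,17] min(18,12)*16=192 best=192 * → r--
[1,16] min(18,6)*15=90 best=192 → r--
[1,15] min(18,16)*14=224 best=224 * → r--
[1,14] min(18,12)*13=156 best=224 → r--
[1,13] min(18,7)*12=84 best=224 → r--
[1,12] min(18,16)*11=176 best=224 → r--
[1,11] min(18,7)*10=70 best=224 → r--

l=1, r=10, best area=224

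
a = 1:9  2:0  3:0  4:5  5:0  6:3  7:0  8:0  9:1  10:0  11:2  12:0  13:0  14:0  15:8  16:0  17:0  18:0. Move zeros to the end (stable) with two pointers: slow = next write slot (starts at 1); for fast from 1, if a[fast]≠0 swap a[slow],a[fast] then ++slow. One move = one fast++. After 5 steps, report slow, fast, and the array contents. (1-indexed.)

slow=3, fast=6, a=[9, 5, 0, 0, 0, 3, 0, 0, 1, 0, 2, 0, 0, 0, 8, 0, 0, 0]

(s=1,f=1) a[fast]=9≠0 swap→a[1]=9 → slow++,fast++
(s=2,f=2) a[fast]=0 → fast++
(s=2,f=3) a[fast]=0 → fast++
(s=2,f=4) a[fast]=5≠0 swap→a[2]=5 → slow++,fast++
(s=3,f=5) a[fast]=0 → fast++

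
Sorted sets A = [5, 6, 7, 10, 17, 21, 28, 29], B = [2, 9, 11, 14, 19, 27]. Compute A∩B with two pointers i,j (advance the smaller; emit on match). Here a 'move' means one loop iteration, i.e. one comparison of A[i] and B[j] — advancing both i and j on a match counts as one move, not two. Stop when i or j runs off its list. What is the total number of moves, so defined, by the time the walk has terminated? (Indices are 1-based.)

[i=1,j=1] 5>2 → j++
[i=1,j=2] 5<9 → i++
[i=2,j=2] 6<9 → i++
[i=3,j=2] 7<9 → i++
[i=4,j=2] 10>9 → j++
[i=4,j=3] 10<11 → i++
[i=5,j=3] 17>11 → j++
[i=5,j=4] 17>14 → j++
[i=5,j=5] 17<19 → i++
[i=6,j=5] 21>19 → j++
[i=6,j=6] 21<27 → i++
[i=7,j=6] 28>27 → j++

12 moves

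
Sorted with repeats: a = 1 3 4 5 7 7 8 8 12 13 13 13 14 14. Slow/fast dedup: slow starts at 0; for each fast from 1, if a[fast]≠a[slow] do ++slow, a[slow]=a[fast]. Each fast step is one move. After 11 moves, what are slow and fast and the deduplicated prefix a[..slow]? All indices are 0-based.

slow=7, fast=12, prefix=[1, 3, 4, 5, 7, 8, 12, 13]

slow=0 fast=1: a[fast]=3≠a[slow]=1 write a[1]=3, slow++,fast++
slow=1 fast=2: a[fast]=4≠a[slow]=3 write a[2]=4, slow++,fast++
slow=2 fast=3: a[fast]=5≠a[slow]=4 write a[3]=5, slow++,fast++
slow=3 fast=4: a[fast]=7≠a[slow]=5 write a[4]=7, slow++,fast++
slow=4 fast=5: a[fast]=7=a[slow] dup, fast++
slow=4 fast=6: a[fast]=8≠a[slow]=7 write a[5]=8, slow++,fast++
slow=5 fast=7: a[fast]=8=a[slow] dup, fast++
slow=5 fast=8: a[fast]=12≠a[slow]=8 write a[6]=12, slow++,fast++
slow=6 fast=9: a[fast]=13≠a[slow]=12 write a[7]=13, slow++,fast++
slow=7 fast=10: a[fast]=13=a[slow] dup, fast++
slow=7 fast=11: a[fast]=13=a[slow] dup, fast++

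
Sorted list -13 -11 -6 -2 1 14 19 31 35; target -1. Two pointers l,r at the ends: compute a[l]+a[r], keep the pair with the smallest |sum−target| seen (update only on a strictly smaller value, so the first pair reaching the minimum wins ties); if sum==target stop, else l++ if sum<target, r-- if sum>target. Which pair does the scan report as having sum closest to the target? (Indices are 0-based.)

[0,8] -13+35=22 d=23 * → r--
[0,7] -13+31=18 d=19 * → r--
[0,6] -13+19=6 d=7 * → r--
[0,5] -13+14=1 d=2 * → r--
[0,4] -13+1=-12 d=11 → l++
[1,4] -11+1=-10 d=9 → l++
[2,4] -6+1=-5 d=4 → l++
[3,4] -2+1=-1 d=0 * → stop

pair (-2, 1) with sum -1 (|Δ|=0)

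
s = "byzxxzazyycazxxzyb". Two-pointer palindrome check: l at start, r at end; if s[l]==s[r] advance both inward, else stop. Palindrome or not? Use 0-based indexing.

not a palindrome (mismatch at 7,10)

[0,17] 'b'=='b' → l++,r--
[1,16] 'y'=='y' → l++,r--
[2,15] 'z'=='z' → l++,r--
[3,14] 'x'=='x' → l++,r--
[4,13] 'x'=='x' → l++,r--
[5,12] 'z'=='z' → l++,r--
[6,11] 'a'=='a' → l++,r--
[7,10] 'z'!='c' → stop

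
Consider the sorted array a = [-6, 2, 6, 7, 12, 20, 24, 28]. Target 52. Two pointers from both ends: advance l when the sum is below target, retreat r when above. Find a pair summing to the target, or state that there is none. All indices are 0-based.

(24, 28)

[0,7] -6+28=22 <52 → l++
[1,7] 2+28=30 <52 → l++
[2,7] 6+28=34 <52 → l++
[3,7] 7+28=35 <52 → l++
[4,7] 12+28=40 <52 → l++
[5,7] 20+28=48 <52 → l++
[6,7] 24+28=52 → found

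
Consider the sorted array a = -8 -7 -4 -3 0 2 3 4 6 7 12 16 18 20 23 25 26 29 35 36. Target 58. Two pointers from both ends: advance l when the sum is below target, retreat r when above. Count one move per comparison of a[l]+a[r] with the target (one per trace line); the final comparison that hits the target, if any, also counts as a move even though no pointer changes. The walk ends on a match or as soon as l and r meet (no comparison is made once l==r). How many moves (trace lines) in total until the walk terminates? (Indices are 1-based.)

16 moves

[1,20] -8+36=28 <58 → l++
[2,20] -7+36=29 <58 → l++
[3,20] -4+36=32 <58 → l++
[4,20] -3+36=33 <58 → l++
[5,20] 0+36=36 <58 → l++
[6,20] 2+36=38 <58 → l++
[7,20] 3+36=39 <58 → l++
[8,20] 4+36=40 <58 → l++
[9,20] 6+36=42 <58 → l++
[10,20] 7+36=43 <58 → l++
[11,20] 12+36=48 <58 → l++
[12,20] 16+36=52 <58 → l++
[13,20] 18+36=54 <58 → l++
[14,20] 20+36=56 <58 → l++
[15,20] 23+36=59 >58 → r--
[15,19] 23+35=58 → found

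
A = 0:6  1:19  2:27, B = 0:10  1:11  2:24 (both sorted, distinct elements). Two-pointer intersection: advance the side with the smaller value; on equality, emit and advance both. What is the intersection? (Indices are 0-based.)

i=0 j=0: 6<10, i++
i=1 j=0: 19>10, j++
i=1 j=1: 19>11, j++
i=1 j=2: 19<24, i++
i=2 j=2: 27>24, j++

intersection = []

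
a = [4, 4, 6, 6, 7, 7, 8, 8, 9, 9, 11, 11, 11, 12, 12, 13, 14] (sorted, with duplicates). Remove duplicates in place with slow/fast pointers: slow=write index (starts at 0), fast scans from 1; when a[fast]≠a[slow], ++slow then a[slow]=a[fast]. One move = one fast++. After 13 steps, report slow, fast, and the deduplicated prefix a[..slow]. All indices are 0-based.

slow=6, fast=14, prefix=[4, 6, 7, 8, 9, 11, 12]

(s=0,f=1) a[fast]=4=a[slow] dup → fast++
(s=0,f=2) a[fast]=6≠a[slow]=4 write a[1]=6 → slow++,fast++
(s=1,f=3) a[fast]=6=a[slow] dup → fast++
(s=1,f=4) a[fast]=7≠a[slow]=6 write a[2]=7 → slow++,fast++
(s=2,f=5) a[fast]=7=a[slow] dup → fast++
(s=2,f=6) a[fast]=8≠a[slow]=7 write a[3]=8 → slow++,fast++
(s=3,f=7) a[fast]=8=a[slow] dup → fast++
(s=3,f=8) a[fast]=9≠a[slow]=8 write a[4]=9 → slow++,fast++
(s=4,f=9) a[fast]=9=a[slow] dup → fast++
(s=4,f=10) a[fast]=11≠a[slow]=9 write a[5]=11 → slow++,fast++
(s=5,f=11) a[fast]=11=a[slow] dup → fast++
(s=5,f=12) a[fast]=11=a[slow] dup → fast++
(s=5,f=13) a[fast]=12≠a[slow]=11 write a[6]=12 → slow++,fast++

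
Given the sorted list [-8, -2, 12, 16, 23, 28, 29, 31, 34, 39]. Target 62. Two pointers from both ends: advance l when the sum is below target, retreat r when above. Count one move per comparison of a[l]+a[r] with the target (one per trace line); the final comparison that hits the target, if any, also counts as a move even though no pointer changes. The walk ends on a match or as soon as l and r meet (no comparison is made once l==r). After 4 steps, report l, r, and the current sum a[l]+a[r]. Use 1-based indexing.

l=1 r=10: -8+39=31 <62, l++
l=2 r=10: -2+39=37 <62, l++
l=3 r=10: 12+39=51 <62, l++
l=4 r=10: 16+39=55 <62, l++

l=5, r=10, sum=62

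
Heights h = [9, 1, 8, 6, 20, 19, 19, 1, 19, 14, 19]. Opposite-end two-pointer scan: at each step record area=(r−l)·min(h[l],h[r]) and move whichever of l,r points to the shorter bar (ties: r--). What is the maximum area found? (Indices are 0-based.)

l=0 r=10: min(9,19)*10=90 best=90 *, l++
l=1 r=10: min(1,19)*9=9 best=90, l++
l=2 r=10: min(8,19)*8=64 best=90, l++
l=3 r=10: min(6,19)*7=42 best=90, l++
l=4 r=10: min(20,19)*6=114 best=114 *, r--
l=4 r=9: min(20,14)*5=70 best=114, r--
l=4 r=8: min(20,19)*4=76 best=114, r--
l=4 r=7: min(20,1)*3=3 best=114, r--
l=4 r=6: min(20,19)*2=38 best=114, r--
l=4 r=5: min(20,19)*1=19 best=114, r--

max area = 114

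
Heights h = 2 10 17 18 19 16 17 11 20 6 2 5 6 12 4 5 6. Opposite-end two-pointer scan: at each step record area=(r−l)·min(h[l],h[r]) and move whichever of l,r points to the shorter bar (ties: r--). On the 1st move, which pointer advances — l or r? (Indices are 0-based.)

l

[0,16] min(2,6)*16=32 best=32 * → l++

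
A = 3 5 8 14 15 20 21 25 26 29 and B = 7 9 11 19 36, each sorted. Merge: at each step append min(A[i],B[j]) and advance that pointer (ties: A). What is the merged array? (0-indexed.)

[3, 5, 7, 8, 9, 11, 14, 15, 19, 20, 21, 25, 26, 29, 36]

[i=0,j=0] A[i]=3<=B[j]=7 take 3 → i++
[i=1,j=0] A[i]=5<=B[j]=7 take 5 → i++
[i=2,j=0] A[i]=8>B[j]=7 take 7 → j++
[i=2,j=1] A[i]=8<=B[j]=9 take 8 → i++
[i=3,j=1] A[i]=14>B[j]=9 take 9 → j++
[i=3,j=2] A[i]=14>B[j]=11 take 11 → j++
[i=3,j=3] A[i]=14<=B[j]=19 take 14 → i++
[i=4,j=3] A[i]=15<=B[j]=19 take 15 → i++
[i=5,j=3] A[i]=20>B[j]=19 take 19 → j++
[i=5,j=4] A[i]=20<=B[j]=36 take 20 → i++
[i=6,j=4] A[i]=21<=B[j]=36 take 21 → i++
[i=7,j=4] A[i]=25<=B[j]=36 take 25 → i++
[i=8,j=4] A[i]=26<=B[j]=36 take 26 → i++
[i=9,j=4] A[i]=29<=B[j]=36 take 29 → i++
[i=10,j=4] A done, take B[j]=36 → j++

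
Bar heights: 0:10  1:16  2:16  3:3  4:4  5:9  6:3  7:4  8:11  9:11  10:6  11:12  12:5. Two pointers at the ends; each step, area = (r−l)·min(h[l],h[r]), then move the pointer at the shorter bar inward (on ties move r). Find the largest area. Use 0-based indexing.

[0,12] min(10,5)*12=60 best=60 * → r--
[0,11] min(10,12)*11=110 best=110 * → l++
[1,11] min(16,12)*10=120 best=120 * → r--
[1,10] min(16,6)*9=54 best=120 → r--
[1,9] min(16,11)*8=88 best=120 → r--
[1,8] min(16,11)*7=77 best=120 → r--
[1,7] min(16,4)*6=24 best=120 → r--
[1,6] min(16,3)*5=15 best=120 → r--
[1,5] min(16,9)*4=36 best=120 → r--
[1,4] min(16,4)*3=12 best=120 → r--
[1,3] min(16,3)*2=6 best=120 → r--
[1,2] min(16,16)*1=16 best=120 → r--

max area = 120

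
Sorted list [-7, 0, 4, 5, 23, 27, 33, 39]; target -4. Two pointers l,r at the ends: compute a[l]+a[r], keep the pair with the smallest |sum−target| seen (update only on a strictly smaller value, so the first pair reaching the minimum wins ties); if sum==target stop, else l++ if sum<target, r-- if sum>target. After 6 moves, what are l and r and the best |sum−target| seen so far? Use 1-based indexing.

l=1 r=8: -7+39=32 d=36 *, r--
l=1 r=7: -7+33=26 d=30 *, r--
l=1 r=6: -7+27=20 d=24 *, r--
l=1 r=5: -7+23=16 d=20 *, r--
l=1 r=4: -7+5=-2 d=2 *, r--
l=1 r=3: -7+4=-3 d=1 *, r--

l=1, r=2, best |Δ|=1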